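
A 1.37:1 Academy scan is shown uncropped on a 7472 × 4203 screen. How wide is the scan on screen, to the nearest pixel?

Since 1.370 < 1.778, the scan is height-limited.
Content width = 4203 × 1.370 ≈ 5758.11 px.

5758 px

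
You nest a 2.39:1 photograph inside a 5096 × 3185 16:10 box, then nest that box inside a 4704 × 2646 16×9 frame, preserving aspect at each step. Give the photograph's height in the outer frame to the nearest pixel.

1771 px

Inside the 5096×3185 canvas the photograph is width-limited at 5096.00 × 2132.22.
16:10 in 4704×2646: fills the height, so the intermediate becomes 4233.60 × 2646.00 — a scale of ×0.8308.
The photograph scales with it: height 2132.22 × 0.8308 ≈ 1771.38.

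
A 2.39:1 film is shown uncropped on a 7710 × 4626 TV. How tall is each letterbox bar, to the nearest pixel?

700 px

2.39:1 (2.390) > 5:3 (1.667), so the film fills the width.
The film is 7710 / 2.390 ≈ 3225.94 px tall.
Leftover height: 4626 − 3225.94 = 1400.06 px → 700.03 each side.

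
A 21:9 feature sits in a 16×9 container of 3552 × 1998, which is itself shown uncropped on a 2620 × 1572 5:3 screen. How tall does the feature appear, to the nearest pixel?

First fit — 21:9 into 3552×1998 spans the width: 3552.00 × 1522.29.
The 16×9 canvas is width-limited in 2620×1572, giving 2620.00 × 1473.75; scale factor 0.7376.
Applying the same ×0.7376: 1522.29 → 1122.86.

1123 px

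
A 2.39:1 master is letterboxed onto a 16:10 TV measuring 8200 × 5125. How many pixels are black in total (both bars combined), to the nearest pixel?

2.39:1 (2.390) > 16:10 (1.600), so the master fills the width.
The master is 8200 / 2.390 ≈ 3430.9623 px tall.
Black = 5125 − 3430.9623 = 1694.0377 px.
That's 1694.0377 × 8200 ≈ 13891109 black pixels.

13891109 pixels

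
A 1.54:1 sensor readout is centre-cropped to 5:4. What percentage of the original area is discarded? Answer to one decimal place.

5:4 is narrower than 1.54:1, so the crop keeps the full height and trims the width.
Fraction kept = (1.250)/(1.540) ≈ 81.17%, so 18.83% is lost.

18.8%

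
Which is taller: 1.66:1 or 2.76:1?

1.66 and 2.76; 2.76 > 1.66. The smaller width-to-height ratio is the taller frame.

1.66:1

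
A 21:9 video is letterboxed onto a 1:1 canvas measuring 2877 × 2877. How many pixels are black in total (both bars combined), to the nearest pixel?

4729788 pixels

21:9 (2.333) > 1:1 (1.000), so the video fills the width.
The video is 2877 × 9/21 ≈ 1233.0000 px tall.
Leftover height: 2877 − 1233.0000 = 1644.0000 px.
Across the 2877-px span: 1644.0000 × 2877 ≈ 4729788 px.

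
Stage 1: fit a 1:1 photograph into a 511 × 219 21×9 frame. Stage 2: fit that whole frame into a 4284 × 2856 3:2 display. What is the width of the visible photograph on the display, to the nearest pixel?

1836 px

Inside the 511×219 canvas the photograph is height-limited at 219.00 × 219.00.
The 21×9 canvas is width-limited in 4284×2856, giving 4284.00 × 1836.00; scale factor 8.3836.
The photograph scales with it: width 219.00 × 8.3836 ≈ 1836.00.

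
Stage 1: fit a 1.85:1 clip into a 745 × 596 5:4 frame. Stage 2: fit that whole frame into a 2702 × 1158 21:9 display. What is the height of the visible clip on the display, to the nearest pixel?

782 px

Inside the 745×596 canvas the clip is width-limited at 745.00 × 402.70.
5:4 in 2702×1158: fills the height, so the intermediate becomes 1447.50 × 1158.00 — a scale of ×1.9430.
The clip scales with it: height 402.70 × 1.9430 ≈ 782.43.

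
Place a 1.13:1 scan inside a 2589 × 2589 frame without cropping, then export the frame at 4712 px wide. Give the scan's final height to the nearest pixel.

At 2589×2589 the scan is width-limited, so height = 2589 / 1.130 ≈ 2291.15 px.
The frame scales by 4712/2589 = 1.8200; 2291.15 × 1.8200 ≈ 4169.91 px.

4170 px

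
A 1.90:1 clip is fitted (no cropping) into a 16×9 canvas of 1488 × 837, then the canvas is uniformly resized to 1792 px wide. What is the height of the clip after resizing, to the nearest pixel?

At 1488×837 the clip is width-limited, so height = 1488 / 1.900 ≈ 783.16 px.
The frame scales by 1792/1488 = 1.2043; 783.16 × 1.2043 ≈ 943.16 px.

943 px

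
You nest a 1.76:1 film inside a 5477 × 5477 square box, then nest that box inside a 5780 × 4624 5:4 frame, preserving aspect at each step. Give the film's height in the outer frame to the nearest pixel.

First fit — 1.76:1 into 5477×5477 spans the width: 5477.00 × 3111.93.
Second fit — the square canvas into 5780×4624 spans the height: 4624.00 × 4624.00 (×0.8443 from 5477×5477).
The film scales with it: height 3111.93 × 0.8443 ≈ 2627.27.

2627 px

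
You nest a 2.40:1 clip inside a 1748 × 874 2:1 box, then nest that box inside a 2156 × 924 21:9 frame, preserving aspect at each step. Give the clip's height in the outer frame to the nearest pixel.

2.40:1 in 1748×874: fills the width, so the clip is 1748.00 × 728.33.
The 2:1 canvas is height-limited in 2156×924, giving 1848.00 × 924.00; scale factor 1.0572.
The clip scales with it: height 728.33 × 1.0572 ≈ 770.00.

770 px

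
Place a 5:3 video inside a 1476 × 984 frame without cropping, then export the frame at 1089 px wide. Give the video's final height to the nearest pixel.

In the 1476×984 frame the video fills the width: height = 1476 × 3/5 ≈ 885.60 px.
The frame scales by 1089/1476 = 0.7378; 885.60 × 0.7378 ≈ 653.40 px.

653 px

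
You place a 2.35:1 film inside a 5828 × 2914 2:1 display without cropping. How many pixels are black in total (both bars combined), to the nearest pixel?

2.35:1 (2.350) > 2:1 (2.000), so the film fills the width.
Content height = 5828 / 2.350 ≈ 2480.0000 px.
2914 − 2480.0000 = 434.0000 px of bars.
Bar area = 434.0000 × 5828 ≈ 2529352 px.

2529352 pixels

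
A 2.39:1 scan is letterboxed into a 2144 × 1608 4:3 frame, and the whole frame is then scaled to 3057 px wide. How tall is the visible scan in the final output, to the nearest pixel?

1279 px

In the 2144×1608 frame the scan fills the width: height = 2144 / 2.390 ≈ 897.07 px.
Scaling 2144 → 3057 is ×1.4258, so the height becomes 897.07 × 1.4258 ≈ 1279.08 px.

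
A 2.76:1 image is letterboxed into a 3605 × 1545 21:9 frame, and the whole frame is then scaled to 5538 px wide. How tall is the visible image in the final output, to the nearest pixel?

2007 px

Fitted into 3605×1545, the image spans the width; its height is 3605 / 2.760 ≈ 1306.16 px.
Resizing to 5538 px wide multiplies everything by 1.5362: 1306.16 → 2006.52 px.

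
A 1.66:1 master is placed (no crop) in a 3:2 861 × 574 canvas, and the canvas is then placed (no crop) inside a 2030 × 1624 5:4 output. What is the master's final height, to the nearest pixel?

1223 px

1.66:1 in 861×574: fills the width, so the master is 861.00 × 518.67.
Second fit — the 3:2 canvas into 2030×1624 spans the width: 2030.00 × 1353.33 (×2.3577 from 861×574).
Applying the same ×2.3577: 518.67 → 1222.89.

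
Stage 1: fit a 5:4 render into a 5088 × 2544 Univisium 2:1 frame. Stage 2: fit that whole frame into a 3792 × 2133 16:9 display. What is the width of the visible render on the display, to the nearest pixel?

Inside the 5088×2544 canvas the render is height-limited at 3180.00 × 2544.00.
Second fit — the Univisium 2:1 canvas into 3792×2133 spans the width: 3792.00 × 1896.00 (×0.7453 from 5088×2544).
So the render's width is 3180.00 × 0.7453 ≈ 2370.00.

2370 px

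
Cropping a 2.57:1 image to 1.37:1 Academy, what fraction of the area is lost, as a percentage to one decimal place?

Going from 2.57:1 to 1.37:1 Academy means cutting width while keeping height.
(1.370)/(2.570) ≈ 0.533 of the area survives, leaving 46.69% discarded.

46.7%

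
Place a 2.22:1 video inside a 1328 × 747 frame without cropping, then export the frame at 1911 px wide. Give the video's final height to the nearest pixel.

In the 1328×747 frame the video fills the width: height = 1328 / 2.220 ≈ 598.20 px.
Resizing to 1911 px wide multiplies everything by 1.4390: 598.20 → 860.81 px.

861 px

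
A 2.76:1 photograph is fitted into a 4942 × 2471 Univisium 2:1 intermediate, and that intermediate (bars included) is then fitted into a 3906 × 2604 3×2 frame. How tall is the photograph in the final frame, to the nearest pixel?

1415 px

Inside the 4942×2471 canvas the photograph is width-limited at 4942.00 × 1790.58.
The Univisium 2:1 canvas is width-limited in 3906×2604, giving 3906.00 × 1953.00; scale factor 0.7904.
Applying the same ×0.7904: 1790.58 → 1415.22.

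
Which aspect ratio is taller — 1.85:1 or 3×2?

3×2

1.85 and 3×2 = 1.5; 1.85 > 1.5. The smaller width-to-height ratio is the taller frame.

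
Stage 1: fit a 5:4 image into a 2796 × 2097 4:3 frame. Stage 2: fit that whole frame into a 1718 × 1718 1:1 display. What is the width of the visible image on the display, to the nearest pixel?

1611 px

5:4 in 2796×2097: fills the height, so the image is 2621.25 × 2097.00.
4:3 in 1718×1718: fills the width, so the intermediate becomes 1718.00 × 1288.50 — a scale of ×0.6144.
The image scales with it: width 2621.25 × 0.6144 ≈ 1610.62.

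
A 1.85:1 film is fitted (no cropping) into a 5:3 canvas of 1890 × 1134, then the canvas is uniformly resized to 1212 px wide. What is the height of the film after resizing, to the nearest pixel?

In the 1890×1134 frame the film fills the width: height = 1890 / 1.850 ≈ 1021.62 px.
Scaling 1890 → 1212 is ×0.6413, so the height becomes 1021.62 × 0.6413 ≈ 655.14 px.

655 px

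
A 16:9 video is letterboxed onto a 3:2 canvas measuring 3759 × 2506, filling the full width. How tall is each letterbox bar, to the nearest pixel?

196 px

That makes the image 2114.44 px tall (3759 × 9/16).
2506 − 2114.44 = 391.56 px of bars (195.78 each).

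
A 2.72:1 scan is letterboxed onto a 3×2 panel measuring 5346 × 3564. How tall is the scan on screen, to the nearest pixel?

Since 2.720 > 1.500, the scan is width-limited.
Content height = 5346 / 2.720 ≈ 1965.44 px.

1965 px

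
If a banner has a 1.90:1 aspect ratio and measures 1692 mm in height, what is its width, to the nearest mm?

3215 mm

At 1.90:1, 1692 × 1.900 ≈ 3214.80.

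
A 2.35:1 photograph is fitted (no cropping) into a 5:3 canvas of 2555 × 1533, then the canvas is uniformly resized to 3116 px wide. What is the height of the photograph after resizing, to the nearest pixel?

1326 px

In the 2555×1533 frame the photograph fills the width: height = 2555 / 2.350 ≈ 1087.23 px.
Resizing to 3116 px wide multiplies everything by 1.2196: 1087.23 → 1325.96 px.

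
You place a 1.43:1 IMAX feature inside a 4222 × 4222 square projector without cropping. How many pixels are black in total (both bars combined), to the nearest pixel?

5360050 pixels

1.43:1 IMAX (1.430) > square (1.000), so the feature fills the width.
That makes the image 2952.4476 px tall (4222 / 1.430).
Leftover height: 4222 − 2952.4476 = 1269.5524 px.
Bar area = 1269.5524 × 4222 ≈ 5360050 px.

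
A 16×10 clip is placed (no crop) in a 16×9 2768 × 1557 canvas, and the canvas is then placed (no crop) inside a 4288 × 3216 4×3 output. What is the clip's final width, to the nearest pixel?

First fit — 16×10 into 2768×1557 spans the height: 2491.20 × 1557.00.
16×9 in 4288×3216: fills the width, so the intermediate becomes 4288.00 × 2412.00 — a scale of ×1.5491.
The clip scales with it: width 2491.20 × 1.5491 ≈ 3859.20.

3859 px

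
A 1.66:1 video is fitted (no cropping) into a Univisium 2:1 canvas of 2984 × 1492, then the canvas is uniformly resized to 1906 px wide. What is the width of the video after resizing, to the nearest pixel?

In the 2984×1492 frame the video fills the height: width = 1492 × 1.660 ≈ 2476.72 px.
Resizing to 1906 px wide multiplies everything by 0.6387: 2476.72 → 1581.98 px.

1582 px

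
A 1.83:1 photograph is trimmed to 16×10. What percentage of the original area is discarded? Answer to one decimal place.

16×10 is narrower than 1.83:1, so the crop keeps the full height and trims the width.
Fraction kept = (1.600)/(1.830) ≈ 87.43%, so 12.57% is lost.

12.6%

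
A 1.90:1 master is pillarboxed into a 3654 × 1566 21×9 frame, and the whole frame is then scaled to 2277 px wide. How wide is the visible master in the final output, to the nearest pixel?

At 3654×1566 the master is height-limited, so width = 1566 × 1.900 ≈ 2975.40 px.
The frame scales by 2277/3654 = 0.6232; 2975.40 × 0.6232 ≈ 1854.13 px.

1854 px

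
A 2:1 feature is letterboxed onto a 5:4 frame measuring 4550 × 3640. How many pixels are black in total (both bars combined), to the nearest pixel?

2:1 (2.000) > 5:4 (1.250), so the feature fills the width.
The feature is 4550 × 1/2 ≈ 2275.0000 px tall.
Leftover height: 3640 − 2275.0000 = 1365.0000 px.
Across the 4550-px span: 1365.0000 × 4550 ≈ 6210750 px.

6210750 pixels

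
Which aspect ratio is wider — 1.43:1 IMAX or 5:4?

1.43 and 5:4 = 1.25; 1.43 > 1.25.

1.43:1 IMAX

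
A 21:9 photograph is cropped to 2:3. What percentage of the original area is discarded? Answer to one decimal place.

The height stays; only width is cut (since 2:3 is narrower than 21:9).
(0.667)/(2.333) ≈ 0.286 of the area survives, leaving 71.43% discarded.

71.4%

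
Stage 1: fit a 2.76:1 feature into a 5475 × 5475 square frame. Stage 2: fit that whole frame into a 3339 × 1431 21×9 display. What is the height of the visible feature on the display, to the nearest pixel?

Inside the 5475×5475 canvas the feature is width-limited at 5475.00 × 1983.70.
The square canvas is height-limited in 3339×1431, giving 1431.00 × 1431.00; scale factor 0.2614.
Applying the same ×0.2614: 1983.70 → 518.48.

518 px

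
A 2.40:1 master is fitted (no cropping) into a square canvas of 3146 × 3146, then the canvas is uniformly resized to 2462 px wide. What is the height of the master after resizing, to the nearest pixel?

1026 px

Fitted into 3146×3146, the master spans the width; its height is 3146 / 2.400 ≈ 1310.83 px.
Scaling 3146 → 2462 is ×0.7826, so the height becomes 1310.83 × 0.7826 ≈ 1025.83 px.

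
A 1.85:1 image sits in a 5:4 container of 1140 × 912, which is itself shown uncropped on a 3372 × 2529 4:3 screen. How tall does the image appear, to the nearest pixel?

Inside the 1140×912 canvas the image is width-limited at 1140.00 × 616.22.
The 5:4 canvas is height-limited in 3372×2529, giving 3161.25 × 2529.00; scale factor 2.7730.
So the image's height is 616.22 × 2.7730 ≈ 1708.78.

1709 px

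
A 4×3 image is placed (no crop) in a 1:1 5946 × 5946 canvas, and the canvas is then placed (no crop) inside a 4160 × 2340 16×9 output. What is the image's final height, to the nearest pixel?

First fit — 4×3 into 5946×5946 spans the width: 5946.00 × 4459.50.
1:1 in 4160×2340: fills the height, so the intermediate becomes 2340.00 × 2340.00 — a scale of ×0.3935.
The image scales with it: height 4459.50 × 0.3935 ≈ 1755.00.

1755 px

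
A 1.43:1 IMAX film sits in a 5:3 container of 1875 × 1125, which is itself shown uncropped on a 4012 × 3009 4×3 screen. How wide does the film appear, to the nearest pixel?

3442 px

1.43:1 IMAX in 1875×1125: fills the height, so the film is 1608.75 × 1125.00.
The 5:3 canvas is width-limited in 4012×3009, giving 4012.00 × 2407.20; scale factor 2.1397.
The film scales with it: width 1608.75 × 2.1397 ≈ 3442.30.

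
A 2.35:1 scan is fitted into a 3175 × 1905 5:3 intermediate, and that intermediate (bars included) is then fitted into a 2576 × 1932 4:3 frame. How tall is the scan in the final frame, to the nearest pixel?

1096 px

2.35:1 in 3175×1905: fills the width, so the scan is 3175.00 × 1351.06.
5:3 in 2576×1932: fills the width, so the intermediate becomes 2576.00 × 1545.60 — a scale of ×0.8113.
The scan scales with it: height 1351.06 × 0.8113 ≈ 1096.17.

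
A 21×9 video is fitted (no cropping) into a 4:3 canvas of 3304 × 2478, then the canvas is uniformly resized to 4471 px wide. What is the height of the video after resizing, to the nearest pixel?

Fitted into 3304×2478, the video spans the width; its height is 3304 × 9/21 ≈ 1416.00 px.
The frame scales by 4471/3304 = 1.3532; 1416.00 × 1.3532 ≈ 1916.14 px.

1916 px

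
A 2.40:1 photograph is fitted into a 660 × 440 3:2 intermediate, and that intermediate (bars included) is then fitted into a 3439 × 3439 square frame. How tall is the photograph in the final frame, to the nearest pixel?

1433 px

Inside the 660×440 canvas the photograph is width-limited at 660.00 × 275.00.
Second fit — the 3:2 canvas into 3439×3439 spans the width: 3439.00 × 2292.67 (×5.2106 from 660×440).
So the photograph's height is 275.00 × 5.2106 ≈ 1432.92.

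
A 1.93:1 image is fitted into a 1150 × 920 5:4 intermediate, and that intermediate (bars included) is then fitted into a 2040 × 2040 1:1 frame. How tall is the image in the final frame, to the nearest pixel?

First fit — 1.93:1 into 1150×920 spans the width: 1150.00 × 595.85.
The 5:4 canvas is width-limited in 2040×2040, giving 2040.00 × 1632.00; scale factor 1.7739.
So the image's height is 595.85 × 1.7739 ≈ 1056.99.

1057 px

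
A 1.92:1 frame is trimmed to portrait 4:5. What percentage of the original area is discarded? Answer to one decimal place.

58.3%

Going from 1.92:1 to portrait 4:5 means cutting width while keeping height.
Fraction kept = (0.800)/(1.920) ≈ 41.67%, so 58.33% is lost.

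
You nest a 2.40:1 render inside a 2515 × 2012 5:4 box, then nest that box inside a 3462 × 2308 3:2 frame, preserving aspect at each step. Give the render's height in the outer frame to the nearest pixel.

1202 px

Inside the 2515×2012 canvas the render is width-limited at 2515.00 × 1047.92.
The 5:4 canvas is height-limited in 3462×2308, giving 2885.00 × 2308.00; scale factor 1.1471.
So the render's height is 1047.92 × 1.1471 ≈ 1202.08.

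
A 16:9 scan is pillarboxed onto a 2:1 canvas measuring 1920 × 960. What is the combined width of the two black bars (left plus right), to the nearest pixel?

213 px

16:9 is narrower than 2:1, so it spans the full height.
That makes the image 1706.67 px wide (960 × 16/9).
Black = 1920 − 1706.67 = 213.33 px.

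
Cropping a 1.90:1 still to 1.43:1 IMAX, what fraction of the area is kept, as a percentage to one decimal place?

75.3%

1.43:1 IMAX is narrower than 1.90:1, so the crop keeps the full height and trims the width.
Fraction kept = (1.430)/(1.900) ≈ 75.26%.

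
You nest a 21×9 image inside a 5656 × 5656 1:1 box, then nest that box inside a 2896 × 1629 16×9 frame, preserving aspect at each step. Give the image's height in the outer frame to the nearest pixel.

698 px

Inside the 5656×5656 canvas the image is width-limited at 5656.00 × 2424.00.
The 1:1 canvas is height-limited in 2896×1629, giving 1629.00 × 1629.00; scale factor 0.2880.
The image scales with it: height 2424.00 × 0.2880 ≈ 698.14.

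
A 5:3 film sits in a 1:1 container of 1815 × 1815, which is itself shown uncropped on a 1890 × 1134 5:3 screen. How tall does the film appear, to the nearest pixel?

680 px

First fit — 5:3 into 1815×1815 spans the width: 1815.00 × 1089.00.
Second fit — the 1:1 canvas into 1890×1134 spans the height: 1134.00 × 1134.00 (×0.6248 from 1815×1815).
So the film's height is 1089.00 × 0.6248 ≈ 680.40.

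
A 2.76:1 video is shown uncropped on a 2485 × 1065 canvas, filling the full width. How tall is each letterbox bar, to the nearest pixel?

Content height = 2485 / 2.760 ≈ 900.36 px.
1065 − 900.36 = 164.64 px of bars (82.32 each).

82 px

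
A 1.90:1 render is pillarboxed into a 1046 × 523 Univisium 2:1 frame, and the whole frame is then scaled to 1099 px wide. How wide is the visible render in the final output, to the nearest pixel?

1044 px

In the 1046×523 frame the render fills the height: width = 523 × 1.900 ≈ 993.70 px.
Scaling 1046 → 1099 is ×1.0507, so the width becomes 993.70 × 1.0507 ≈ 1044.05 px.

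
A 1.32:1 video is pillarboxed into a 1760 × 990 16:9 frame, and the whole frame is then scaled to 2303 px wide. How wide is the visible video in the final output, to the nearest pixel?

At 1760×990 the video is height-limited, so width = 990 × 1.320 ≈ 1306.80 px.
Scaling 1760 → 2303 is ×1.3085, so the width becomes 1306.80 × 1.3085 ≈ 1709.98 px.

1710 px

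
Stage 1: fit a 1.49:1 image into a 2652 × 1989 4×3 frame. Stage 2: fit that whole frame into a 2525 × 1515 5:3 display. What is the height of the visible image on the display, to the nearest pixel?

First fit — 1.49:1 into 2652×1989 spans the width: 2652.00 × 1779.87.
4×3 in 2525×1515: fills the height, so the intermediate becomes 2020.00 × 1515.00 — a scale of ×0.7617.
Applying the same ×0.7617: 1779.87 → 1355.70.

1356 px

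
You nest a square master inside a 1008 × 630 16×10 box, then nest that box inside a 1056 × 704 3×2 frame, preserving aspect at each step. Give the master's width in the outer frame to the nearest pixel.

Inside the 1008×630 canvas the master is height-limited at 630.00 × 630.00.
16×10 in 1056×704: fills the width, so the intermediate becomes 1056.00 × 660.00 — a scale of ×1.0476.
So the master's width is 630.00 × 1.0476 ≈ 660.00.

660 px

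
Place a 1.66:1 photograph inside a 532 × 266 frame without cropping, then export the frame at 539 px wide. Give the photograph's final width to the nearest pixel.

447 px

In the 532×266 frame the photograph fills the height: width = 266 × 1.660 ≈ 441.56 px.
Scaling 532 → 539 is ×1.0132, so the width becomes 441.56 × 1.0132 ≈ 447.37 px.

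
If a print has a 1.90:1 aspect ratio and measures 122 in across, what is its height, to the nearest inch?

At 1.90:1, 122 / 1.900 ≈ 64.21.

64 in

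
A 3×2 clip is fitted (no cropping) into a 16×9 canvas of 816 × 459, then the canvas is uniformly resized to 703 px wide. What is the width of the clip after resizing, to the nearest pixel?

593 px

Fitted into 816×459, the clip spans the height; its width is 459 × 3/2 ≈ 688.50 px.
Scaling 816 → 703 is ×0.8615, so the width becomes 688.50 × 0.8615 ≈ 593.16 px.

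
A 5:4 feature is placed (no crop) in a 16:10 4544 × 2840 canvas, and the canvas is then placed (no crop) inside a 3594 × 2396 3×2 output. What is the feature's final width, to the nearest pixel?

Inside the 4544×2840 canvas the feature is height-limited at 3550.00 × 2840.00.
16:10 in 3594×2396: fills the width, so the intermediate becomes 3594.00 × 2246.25 — a scale of ×0.7909.
Applying the same ×0.7909: 3550.00 → 2807.81.

2808 px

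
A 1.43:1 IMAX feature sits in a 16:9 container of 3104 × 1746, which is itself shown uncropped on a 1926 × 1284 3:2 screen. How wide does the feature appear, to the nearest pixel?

1549 px

First fit — 1.43:1 IMAX into 3104×1746 spans the height: 2496.78 × 1746.00.
Second fit — the 16:9 canvas into 1926×1284 spans the width: 1926.00 × 1083.38 (×0.6205 from 3104×1746).
Applying the same ×0.6205: 2496.78 → 1549.23.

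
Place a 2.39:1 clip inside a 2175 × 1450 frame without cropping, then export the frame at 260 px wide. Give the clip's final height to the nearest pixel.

In the 2175×1450 frame the clip fills the width: height = 2175 / 2.390 ≈ 910.04 px.
Resizing to 260 px wide multiplies everything by 0.1195: 910.04 → 108.79 px.

109 px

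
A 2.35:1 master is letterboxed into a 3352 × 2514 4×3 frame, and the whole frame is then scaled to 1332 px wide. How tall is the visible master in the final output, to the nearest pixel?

567 px

At 3352×2514 the master is width-limited, so height = 3352 / 2.350 ≈ 1426.38 px.
Scaling 3352 → 1332 is ×0.3974, so the height becomes 1426.38 × 0.3974 ≈ 566.81 px.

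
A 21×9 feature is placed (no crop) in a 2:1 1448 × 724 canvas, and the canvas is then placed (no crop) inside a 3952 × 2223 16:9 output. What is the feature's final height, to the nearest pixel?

1694 px

21×9 in 1448×724: fills the width, so the feature is 1448.00 × 620.57.
The 2:1 canvas is width-limited in 3952×2223, giving 3952.00 × 1976.00; scale factor 2.7293.
So the feature's height is 620.57 × 2.7293 ≈ 1693.71.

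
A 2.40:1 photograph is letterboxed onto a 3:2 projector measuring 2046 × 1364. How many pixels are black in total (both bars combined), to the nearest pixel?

2.40:1 is wider than 3:2, so it spans the full width.
Content height = 2046 / 2.400 ≈ 852.5000 px.
1364 − 852.5000 = 511.5000 px of bars.
Across the 2046-px span: 511.5000 × 2046 ≈ 1046529 px.

1046529 pixels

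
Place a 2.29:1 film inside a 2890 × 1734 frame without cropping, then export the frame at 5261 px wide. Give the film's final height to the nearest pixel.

Fitted into 2890×1734, the film spans the width; its height is 2890 / 2.290 ≈ 1262.01 px.
Scaling 2890 → 5261 is ×1.8204, so the height becomes 1262.01 × 1.8204 ≈ 2297.38 px.

2297 px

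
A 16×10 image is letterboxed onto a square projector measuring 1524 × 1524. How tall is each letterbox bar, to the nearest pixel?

16×10 (1.600) > square (1.000), so the image fills the width.
That makes the image 952.50 px tall (1524 × 10/16).
Black = 1524 − 952.50 = 571.50 px, or 285.75 per bar.

286 px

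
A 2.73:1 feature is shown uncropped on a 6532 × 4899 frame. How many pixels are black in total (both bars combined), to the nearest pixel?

16371321 pixels

Since 2.730 > 1.333, the feature is width-limited.
Content height = 6532 / 2.730 ≈ 2392.6740 px.
Black = 4899 − 2392.6740 = 2506.3260 px.
Across the 6532-px span: 2506.3260 × 6532 ≈ 16371321 px.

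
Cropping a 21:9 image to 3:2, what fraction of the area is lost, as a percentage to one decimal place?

35.7%

Going from 21:9 to 3:2 means cutting width while keeping height.
(1.500)/(2.333) ≈ 0.643 of the area survives, leaving 35.71% discarded.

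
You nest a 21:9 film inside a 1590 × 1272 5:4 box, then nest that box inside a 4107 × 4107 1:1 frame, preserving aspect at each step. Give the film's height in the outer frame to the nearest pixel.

21:9 in 1590×1272: fills the width, so the film is 1590.00 × 681.43.
The 5:4 canvas is width-limited in 4107×4107, giving 4107.00 × 3285.60; scale factor 2.5830.
Applying the same ×2.5830: 681.43 → 1760.14.

1760 px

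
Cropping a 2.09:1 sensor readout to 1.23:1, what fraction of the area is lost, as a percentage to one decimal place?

1.23:1 is narrower than 2.09:1, so the crop keeps the full height and trims the width.
(1.230)/(2.090) ≈ 0.589 of the area survives, leaving 41.15% discarded.

41.1%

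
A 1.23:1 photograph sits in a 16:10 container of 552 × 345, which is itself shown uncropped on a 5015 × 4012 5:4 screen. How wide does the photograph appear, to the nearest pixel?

1.23:1 in 552×345: fills the height, so the photograph is 424.35 × 345.00.
16:10 in 5015×4012: fills the width, so the intermediate becomes 5015.00 × 3134.38 — a scale of ×9.0851.
So the photograph's width is 424.35 × 9.0851 ≈ 3855.28.

3855 px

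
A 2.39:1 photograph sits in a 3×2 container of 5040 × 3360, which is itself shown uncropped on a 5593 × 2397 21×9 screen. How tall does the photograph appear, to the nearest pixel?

2.39:1 in 5040×3360: fills the width, so the photograph is 5040.00 × 2108.79.
The 3×2 canvas is height-limited in 5593×2397, giving 3595.50 × 2397.00; scale factor 0.7134.
The photograph scales with it: height 2108.79 × 0.7134 ≈ 1504.39.

1504 px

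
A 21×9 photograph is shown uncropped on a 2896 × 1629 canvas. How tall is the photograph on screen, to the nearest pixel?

1241 px

21×9 is wider than 16×9, so it spans the full width.
That makes the image 1241.14 px tall (2896 × 9/21).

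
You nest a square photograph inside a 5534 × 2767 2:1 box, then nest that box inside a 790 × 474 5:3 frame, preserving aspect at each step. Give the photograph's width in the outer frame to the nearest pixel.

395 px

Inside the 5534×2767 canvas the photograph is height-limited at 2767.00 × 2767.00.
2:1 in 790×474: fills the width, so the intermediate becomes 790.00 × 395.00 — a scale of ×0.1428.
So the photograph's width is 2767.00 × 0.1428 ≈ 395.00.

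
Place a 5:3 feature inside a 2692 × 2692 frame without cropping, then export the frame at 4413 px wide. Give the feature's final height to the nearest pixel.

In the 2692×2692 frame the feature fills the width: height = 2692 × 3/5 ≈ 1615.20 px.
The frame scales by 4413/2692 = 1.6393; 1615.20 × 1.6393 ≈ 2647.80 px.

2648 px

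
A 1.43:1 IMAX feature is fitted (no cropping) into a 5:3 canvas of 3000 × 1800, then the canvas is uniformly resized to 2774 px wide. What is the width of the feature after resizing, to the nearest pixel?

At 3000×1800 the feature is height-limited, so width = 1800 × 1.430 ≈ 2574.00 px.
Resizing to 2774 px wide multiplies everything by 0.9247: 2574.00 → 2380.09 px.

2380 px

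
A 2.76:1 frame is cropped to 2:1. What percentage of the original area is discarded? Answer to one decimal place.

27.5%

The height stays; only width is cut (since 2:1 is narrower than 2.76:1).
Area ratio = (2.000)/(2.760) = 72.46%; the remaining 27.54% is cropped out.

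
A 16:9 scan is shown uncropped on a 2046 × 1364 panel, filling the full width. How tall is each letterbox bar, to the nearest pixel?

107 px

The scan is 2046 × 9/16 ≈ 1150.88 px tall.
1364 − 1150.88 = 213.12 px of bars (106.56 each).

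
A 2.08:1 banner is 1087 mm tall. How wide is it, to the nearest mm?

2261 mm

Width = 1087 × 2.080 = 2260.96.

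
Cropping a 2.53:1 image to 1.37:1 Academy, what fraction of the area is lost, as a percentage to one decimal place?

45.8%

The height stays; only width is cut (since 1.37:1 Academy is narrower than 2.53:1).
Fraction kept = (1.370)/(2.530) ≈ 54.15%, so 45.85% is lost.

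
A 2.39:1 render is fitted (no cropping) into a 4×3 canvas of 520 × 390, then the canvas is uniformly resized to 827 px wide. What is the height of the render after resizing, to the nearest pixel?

346 px

At 520×390 the render is width-limited, so height = 520 / 2.390 ≈ 217.57 px.
The frame scales by 827/520 = 1.5904; 217.57 × 1.5904 ≈ 346.03 px.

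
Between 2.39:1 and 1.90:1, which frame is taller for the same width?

1.90:1

2.39 and 1.9; 2.39 > 1.9. The smaller width-to-height ratio is the taller frame.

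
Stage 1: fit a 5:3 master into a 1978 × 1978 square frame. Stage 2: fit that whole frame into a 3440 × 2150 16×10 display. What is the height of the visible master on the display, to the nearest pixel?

5:3 in 1978×1978: fills the width, so the master is 1978.00 × 1186.80.
The square canvas is height-limited in 3440×2150, giving 2150.00 × 2150.00; scale factor 1.0870.
So the master's height is 1186.80 × 1.0870 ≈ 1290.00.

1290 px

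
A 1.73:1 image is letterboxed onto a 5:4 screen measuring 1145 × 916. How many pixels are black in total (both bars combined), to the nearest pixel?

Since 1.730 > 1.250, the image is width-limited.
Content height = 1145 / 1.730 ≈ 661.8497 px.
Black = 916 − 661.8497 = 254.1503 px.
That's 254.1503 × 1145 ≈ 291002 black pixels.

291002 pixels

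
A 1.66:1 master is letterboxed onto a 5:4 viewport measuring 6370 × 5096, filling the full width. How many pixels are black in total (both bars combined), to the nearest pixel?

8017604 pixels

That makes the image 3837.3494 px tall (6370 / 1.660).
5096 − 3837.3494 = 1258.6506 px of bars.
Bar area = 1258.6506 × 6370 ≈ 8017604 px.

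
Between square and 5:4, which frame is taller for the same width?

square = 1 and 5:4 = 1.25; 1.25 > 1. The smaller width-to-height ratio is the taller frame.

square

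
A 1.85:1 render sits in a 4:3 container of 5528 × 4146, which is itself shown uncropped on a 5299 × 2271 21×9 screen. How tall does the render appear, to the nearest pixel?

Inside the 5528×4146 canvas the render is width-limited at 5528.00 × 2988.11.
4:3 in 5299×2271: fills the height, so the intermediate becomes 3028.00 × 2271.00 — a scale of ×0.5478.
Applying the same ×0.5478: 2988.11 → 1636.76.

1637 px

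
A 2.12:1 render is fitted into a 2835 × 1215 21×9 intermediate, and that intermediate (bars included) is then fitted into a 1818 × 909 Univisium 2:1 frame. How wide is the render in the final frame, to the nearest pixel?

1652 px

Inside the 2835×1215 canvas the render is height-limited at 2575.80 × 1215.00.
Second fit — the 21×9 canvas into 1818×909 spans the width: 1818.00 × 779.14 (×0.6413 from 2835×1215).
The render scales with it: width 2575.80 × 0.6413 ≈ 1651.78.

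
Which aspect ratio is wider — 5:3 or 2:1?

5:3 = 1.667 and 2; 2 > 1.667.

2:1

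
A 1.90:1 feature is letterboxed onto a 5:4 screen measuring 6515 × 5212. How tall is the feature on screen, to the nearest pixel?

1.90:1 is wider than 5:4, so it spans the full width.
Content height = 6515 / 1.900 ≈ 3428.95 px.

3429 px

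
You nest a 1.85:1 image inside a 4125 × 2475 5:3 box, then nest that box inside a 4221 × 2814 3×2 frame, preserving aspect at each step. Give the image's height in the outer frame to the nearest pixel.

First fit — 1.85:1 into 4125×2475 spans the width: 4125.00 × 2229.73.
The 5:3 canvas is width-limited in 4221×2814, giving 4221.00 × 2532.60; scale factor 1.0233.
Applying the same ×1.0233: 2229.73 → 2281.62.

2282 px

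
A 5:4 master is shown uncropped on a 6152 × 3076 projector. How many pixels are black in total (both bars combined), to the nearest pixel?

7096332 pixels

Since 1.250 < 2.000, the master is height-limited.
Content width = 3076 × 5/4 ≈ 3845.0000 px.
Black = 6152 − 3845.0000 = 2307.0000 px.
That's 2307.0000 × 3076 ≈ 7096332 black pixels.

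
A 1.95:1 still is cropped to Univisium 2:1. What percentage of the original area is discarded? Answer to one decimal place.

Going from 1.95:1 to Univisium 2:1 means cutting height while keeping width.
(1.950)/(2.000) ≈ 0.975 of the area survives, leaving 2.50% discarded.

2.5%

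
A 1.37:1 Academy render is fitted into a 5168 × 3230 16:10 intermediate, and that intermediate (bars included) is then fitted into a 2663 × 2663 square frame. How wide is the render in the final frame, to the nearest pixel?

2280 px

Inside the 5168×3230 canvas the render is height-limited at 4425.10 × 3230.00.
The 16:10 canvas is width-limited in 2663×2663, giving 2663.00 × 1664.38; scale factor 0.5153.
So the render's width is 4425.10 × 0.5153 ≈ 2280.19.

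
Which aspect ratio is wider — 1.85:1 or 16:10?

1.85:1

1.85 and 16:10 = 1.6; 1.85 > 1.6.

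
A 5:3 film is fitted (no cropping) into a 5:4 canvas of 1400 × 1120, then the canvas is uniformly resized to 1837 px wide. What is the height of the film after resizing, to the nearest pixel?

1102 px

In the 1400×1120 frame the film fills the width: height = 1400 × 3/5 ≈ 840.00 px.
Resizing to 1837 px wide multiplies everything by 1.3121: 840.00 → 1102.20 px.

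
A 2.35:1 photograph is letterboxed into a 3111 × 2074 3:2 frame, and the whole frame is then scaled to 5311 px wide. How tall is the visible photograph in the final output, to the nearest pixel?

At 3111×2074 the photograph is width-limited, so height = 3111 / 2.350 ≈ 1323.83 px.
The frame scales by 5311/3111 = 1.7072; 1323.83 × 1.7072 ≈ 2260.00 px.

2260 px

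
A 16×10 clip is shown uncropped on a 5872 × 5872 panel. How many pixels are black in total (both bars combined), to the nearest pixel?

16×10 (1.600) > square (1.000), so the clip fills the width.
That makes the image 3670.0000 px tall (5872 × 10/16).
Leftover height: 5872 − 3670.0000 = 2202.0000 px.
Across the 5872-px span: 2202.0000 × 5872 ≈ 12930144 px.

12930144 pixels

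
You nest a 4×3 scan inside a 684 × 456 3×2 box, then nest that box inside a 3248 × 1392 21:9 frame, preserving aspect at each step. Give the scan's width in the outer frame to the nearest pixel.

1856 px

Inside the 684×456 canvas the scan is height-limited at 608.00 × 456.00.
The 3×2 canvas is height-limited in 3248×1392, giving 2088.00 × 1392.00; scale factor 3.0526.
Applying the same ×3.0526: 608.00 → 1856.00.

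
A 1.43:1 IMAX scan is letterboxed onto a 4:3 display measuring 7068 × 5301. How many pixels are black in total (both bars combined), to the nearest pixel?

2532766 pixels

1.43:1 IMAX is wider than 4:3, so it spans the full width.
That makes the image 4942.6573 px tall (7068 / 1.430).
Leftover height: 5301 − 4942.6573 = 358.3427 px.
That's 358.3427 × 7068 ≈ 2532766 black pixels.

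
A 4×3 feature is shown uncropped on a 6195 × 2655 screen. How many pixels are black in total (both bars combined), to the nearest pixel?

Since 1.333 < 2.333, the feature is height-limited.
The feature is 2655 × 4/3 ≈ 3540.0000 px wide.
Leftover width: 6195 − 3540.0000 = 2655.0000 px.
That's 2655.0000 × 2655 ≈ 7049025 black pixels.

7049025 pixels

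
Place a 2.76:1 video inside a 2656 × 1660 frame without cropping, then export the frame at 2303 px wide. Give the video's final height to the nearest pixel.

834 px

In the 2656×1660 frame the video fills the width: height = 2656 / 2.760 ≈ 962.32 px.
Scaling 2656 → 2303 is ×0.8671, so the height becomes 962.32 × 0.8671 ≈ 834.42 px.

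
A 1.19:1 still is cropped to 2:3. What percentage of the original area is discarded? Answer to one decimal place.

44.0%

The height stays; only width is cut (since 2:3 is narrower than 1.19:1).
Area ratio = (0.667)/(1.190) = 56.02%; the remaining 43.98% is cropped out.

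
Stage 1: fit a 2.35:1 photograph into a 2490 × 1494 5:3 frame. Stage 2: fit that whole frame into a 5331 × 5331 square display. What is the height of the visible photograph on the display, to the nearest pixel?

First fit — 2.35:1 into 2490×1494 spans the width: 2490.00 × 1059.57.
5:3 in 5331×5331: fills the width, so the intermediate becomes 5331.00 × 3198.60 — a scale of ×2.1410.
Applying the same ×2.1410: 1059.57 → 2268.51.

2269 px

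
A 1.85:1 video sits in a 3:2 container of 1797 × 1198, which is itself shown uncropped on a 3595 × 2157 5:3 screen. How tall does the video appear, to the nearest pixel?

First fit — 1.85:1 into 1797×1198 spans the width: 1797.00 × 971.35.
3:2 in 3595×2157: fills the height, so the intermediate becomes 3235.50 × 2157.00 — a scale of ×1.8005.
Applying the same ×1.8005: 971.35 → 1748.92.

1749 px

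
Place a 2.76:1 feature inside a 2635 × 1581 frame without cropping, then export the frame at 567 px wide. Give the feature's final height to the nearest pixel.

205 px

In the 2635×1581 frame the feature fills the width: height = 2635 / 2.760 ≈ 954.71 px.
The frame scales by 567/2635 = 0.2152; 954.71 × 0.2152 ≈ 205.43 px.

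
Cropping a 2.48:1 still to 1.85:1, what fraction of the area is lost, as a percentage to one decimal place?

1.85:1 is narrower than 2.48:1, so the crop keeps the full height and trims the width.
Area ratio = (1.850)/(2.480) = 74.60%; the remaining 25.40% is cropped out.

25.4%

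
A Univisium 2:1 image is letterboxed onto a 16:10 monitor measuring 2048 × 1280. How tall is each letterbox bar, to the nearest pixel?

128 px

Univisium 2:1 (2.000) > 16:10 (1.600), so the image fills the width.
That makes the image 1024.00 px tall (2048 × 1/2).
1280 − 1024.00 = 256.00 px of bars (128.00 each).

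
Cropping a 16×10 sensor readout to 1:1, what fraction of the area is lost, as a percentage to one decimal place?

1:1 is narrower than 16×10, so the crop keeps the full height and trims the width.
Fraction kept = (1.000)/(1.600) ≈ 62.50%, so 37.50% is lost.

37.5%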